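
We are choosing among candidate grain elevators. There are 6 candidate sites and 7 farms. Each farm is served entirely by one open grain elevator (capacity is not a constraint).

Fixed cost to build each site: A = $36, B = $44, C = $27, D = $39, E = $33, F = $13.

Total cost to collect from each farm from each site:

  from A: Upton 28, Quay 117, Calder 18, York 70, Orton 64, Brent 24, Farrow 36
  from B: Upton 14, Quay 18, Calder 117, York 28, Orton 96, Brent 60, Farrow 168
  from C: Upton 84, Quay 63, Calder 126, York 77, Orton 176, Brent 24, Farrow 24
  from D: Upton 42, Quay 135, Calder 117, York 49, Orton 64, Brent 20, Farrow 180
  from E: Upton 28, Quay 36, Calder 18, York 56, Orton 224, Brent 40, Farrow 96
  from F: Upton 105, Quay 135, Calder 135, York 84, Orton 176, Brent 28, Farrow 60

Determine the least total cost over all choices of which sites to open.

Minimum total cost: 282

For any fixed open set, each farm goes to its cheapest open site; total = fixed + service.
{A, B}: Upton→B 14, Quay→B 18, Calder→A 18, York→B 28, Orton→A 64, Brent→A 24, Farrow→A 36. Service 202; fixed 80; total 282.
{A, B, F}: service 202 + fixed 93 = 295
{A, B, C}: Upton→B 14, Quay→B 18, Calder→A 18, York→B 28, Orton→A 64, Brent→A 24, Farrow→C 24. Service 190; fixed 107; total 297.
{A, B, C, D, E, F}: service 186 + fixed 192 = 378
No other subset beats 282.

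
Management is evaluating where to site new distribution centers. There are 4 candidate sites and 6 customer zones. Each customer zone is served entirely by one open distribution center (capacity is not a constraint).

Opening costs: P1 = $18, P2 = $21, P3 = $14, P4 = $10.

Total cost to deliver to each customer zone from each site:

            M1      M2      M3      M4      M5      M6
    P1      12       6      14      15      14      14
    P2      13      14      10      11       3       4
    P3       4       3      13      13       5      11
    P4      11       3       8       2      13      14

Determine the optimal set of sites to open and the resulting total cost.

For any fixed open set, each customer zone goes to its cheapest open site; total = fixed + service.
{P3, P4}: M1→P3 4, M2→P3 3, M3→P4 8, M4→P4 2, M5→P3 5, M6→P3 11. Service 33; fixed 24; total 57.
{P4}: M1→P4 11, M2→P4 3, M3→P4 8, M4→P4 2, M5→P4 13, M6→P4 14. Service 51; fixed 10; total 61.
{P2, P4}: service 31 + fixed 31 = 62
{P1, P2, P3, P4}: service 24 + fixed 63 = 87
No other subset beats 57.

Open P3 and P4; minimum total cost 57.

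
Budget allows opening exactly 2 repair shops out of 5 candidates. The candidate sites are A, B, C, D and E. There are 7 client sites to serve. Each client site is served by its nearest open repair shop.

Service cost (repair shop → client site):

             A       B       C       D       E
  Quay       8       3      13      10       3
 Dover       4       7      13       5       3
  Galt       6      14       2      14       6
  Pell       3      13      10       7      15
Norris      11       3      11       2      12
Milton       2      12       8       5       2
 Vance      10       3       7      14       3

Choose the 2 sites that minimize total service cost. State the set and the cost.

Choose A and B; total service cost 24.

With exactly 2 open, each client site uses its cheapest among the chosen.
{A, B}: Quay→B 3, Dover→A 4, Galt→A 6, Pell→A 3, Norris→B 3, Milton→A 2, Vance→B 3. Service cost 24.
{D, E}: service cost 26
{A, E}: service cost 31
Among all 10 size-2 choices, {A, B} is lowest.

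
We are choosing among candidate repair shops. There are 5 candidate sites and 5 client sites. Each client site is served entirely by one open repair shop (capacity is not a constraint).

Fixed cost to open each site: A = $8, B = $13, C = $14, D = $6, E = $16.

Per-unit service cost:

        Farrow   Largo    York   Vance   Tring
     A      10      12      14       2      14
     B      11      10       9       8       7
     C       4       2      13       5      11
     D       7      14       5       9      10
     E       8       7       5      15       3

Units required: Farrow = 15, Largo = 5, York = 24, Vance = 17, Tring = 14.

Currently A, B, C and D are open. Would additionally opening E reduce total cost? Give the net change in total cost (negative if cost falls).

Yes — net change −40 (cost falls by 40).

Current service cost with {A, B, C, D}: 322.
Adding E: each client site re-picks its cheapest; new service cost 266, saving 56.
Extra fixed cost: 16. Net change = 16 − 56 = -40.
(Totals: 363 → 323.)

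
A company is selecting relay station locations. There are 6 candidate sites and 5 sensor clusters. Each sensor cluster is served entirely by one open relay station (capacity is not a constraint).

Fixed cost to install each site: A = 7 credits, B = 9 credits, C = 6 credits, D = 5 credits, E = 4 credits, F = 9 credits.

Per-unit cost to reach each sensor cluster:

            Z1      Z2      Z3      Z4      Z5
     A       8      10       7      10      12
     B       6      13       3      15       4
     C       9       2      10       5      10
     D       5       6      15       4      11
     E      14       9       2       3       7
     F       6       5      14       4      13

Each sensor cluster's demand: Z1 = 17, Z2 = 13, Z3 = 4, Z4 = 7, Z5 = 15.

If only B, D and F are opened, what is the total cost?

Each sensor cluster is assigned to its cheapest site among the open ones.
{B, D, F}: Z1→D 5·17=85, Z2→F 5·13=65, Z3→B 3·4=12, Z4→D 4·7=28, Z5→B 4·15=60. Service 250; fixed 23; total 273.

Total cost: 273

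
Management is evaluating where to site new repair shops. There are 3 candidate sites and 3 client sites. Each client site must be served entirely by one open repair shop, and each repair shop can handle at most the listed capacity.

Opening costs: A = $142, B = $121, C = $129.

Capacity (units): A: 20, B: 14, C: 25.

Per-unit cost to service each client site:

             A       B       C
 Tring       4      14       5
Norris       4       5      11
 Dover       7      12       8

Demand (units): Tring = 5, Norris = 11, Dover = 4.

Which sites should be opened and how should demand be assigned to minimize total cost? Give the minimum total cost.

Minimum total cost: 234

Open {A}: Tring→A 4·5=20, Norris→A 4·11=44, Dover→A 7·4=28.
Loads: A carries 20/20. Service 92; fixed 142; total 234.
Next best feasible plan costs 307.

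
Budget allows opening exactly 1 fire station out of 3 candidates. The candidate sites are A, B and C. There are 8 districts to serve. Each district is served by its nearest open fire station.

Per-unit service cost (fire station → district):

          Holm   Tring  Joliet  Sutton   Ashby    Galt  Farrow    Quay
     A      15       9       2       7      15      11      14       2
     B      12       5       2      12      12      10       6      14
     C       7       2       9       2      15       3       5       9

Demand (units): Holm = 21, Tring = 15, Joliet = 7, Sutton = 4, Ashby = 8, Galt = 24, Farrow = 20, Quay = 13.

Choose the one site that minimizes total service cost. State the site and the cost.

With exactly 1 open, each district uses its cheapest among the chosen.
{C}: Holm→C 7·21=147, Tring→C 2·15=30, Joliet→C 9·7=63, Sutton→C 2·4=8, Ashby→C 15·8=120, Galt→C 3·24=72, Farrow→C 5·20=100, Quay→C 9·13=117. Service cost 657.
{B}: service cost 1027
{A}: service cost 1182
Among all 3 size-1 choices, {C} is lowest.

Choose C only; total service cost 657.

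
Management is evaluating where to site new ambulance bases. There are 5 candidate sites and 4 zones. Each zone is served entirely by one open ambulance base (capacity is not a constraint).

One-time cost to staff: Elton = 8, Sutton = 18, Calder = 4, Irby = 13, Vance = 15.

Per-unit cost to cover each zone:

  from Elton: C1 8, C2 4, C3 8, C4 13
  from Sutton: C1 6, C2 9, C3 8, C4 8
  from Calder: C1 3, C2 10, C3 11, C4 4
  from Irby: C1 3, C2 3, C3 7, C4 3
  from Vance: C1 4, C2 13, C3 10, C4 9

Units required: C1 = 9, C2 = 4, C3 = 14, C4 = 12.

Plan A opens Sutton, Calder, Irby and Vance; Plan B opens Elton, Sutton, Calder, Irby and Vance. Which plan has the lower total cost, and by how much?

Plan A is cheaper by 8.

Plan A: {Sutton, Calder, Irby, Vance}: C1→Calder 3·9=27, C2→Irby 3·4=12, C3→Irby 7·14=98, C4→Irby 3·12=36. Service 173; fixed 50; total 223.
Plan B: {Elton, Sutton, Calder, Irby, Vance}: C1→Calder 3·9=27, C2→Irby 3·4=12, C3→Irby 7·14=98, C4→Irby 3·12=36. Service 173; fixed 58; total 231.
Difference: |223 − 231| = 8.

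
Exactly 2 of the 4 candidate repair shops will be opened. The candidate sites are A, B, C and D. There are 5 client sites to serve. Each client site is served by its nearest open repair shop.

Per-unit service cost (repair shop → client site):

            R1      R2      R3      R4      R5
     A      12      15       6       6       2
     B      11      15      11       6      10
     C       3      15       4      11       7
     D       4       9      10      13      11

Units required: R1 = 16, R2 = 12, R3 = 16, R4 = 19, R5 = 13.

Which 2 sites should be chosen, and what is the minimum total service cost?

Choose A and D; total service cost 408.

With exactly 2 open, each client site uses its cheapest among the chosen.
{A, D}: R1→D 4·16=64, R2→D 9·12=108, R3→A 6·16=96, R4→A 6·19=114, R5→A 2·13=26. Service cost 408.
{A, C}: service cost 432
{B, C}: service cost 497
Among all 6 size-2 choices, {A, D} is lowest.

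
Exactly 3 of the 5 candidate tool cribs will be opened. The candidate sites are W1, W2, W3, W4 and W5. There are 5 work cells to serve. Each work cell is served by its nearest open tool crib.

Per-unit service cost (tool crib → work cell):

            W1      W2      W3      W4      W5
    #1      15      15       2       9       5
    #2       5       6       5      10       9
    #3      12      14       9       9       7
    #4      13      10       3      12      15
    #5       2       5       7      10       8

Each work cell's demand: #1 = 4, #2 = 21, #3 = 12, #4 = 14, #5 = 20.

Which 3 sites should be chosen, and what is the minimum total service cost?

Choose W1, W3 and W5; total service cost 279.

With exactly 3 open, each work cell uses its cheapest among the chosen.
{W1, W3, W5}: #1→W3 2·4=8, #2→W1 5·21=105, #3→W5 7·12=84, #4→W3 3·14=42, #5→W1 2·20=40. Service cost 279.
{W1, W2, W3}: service cost 303
{W1, W3, W4}: service cost 303
Among all 10 size-3 choices, {W1, W3, W5} is lowest.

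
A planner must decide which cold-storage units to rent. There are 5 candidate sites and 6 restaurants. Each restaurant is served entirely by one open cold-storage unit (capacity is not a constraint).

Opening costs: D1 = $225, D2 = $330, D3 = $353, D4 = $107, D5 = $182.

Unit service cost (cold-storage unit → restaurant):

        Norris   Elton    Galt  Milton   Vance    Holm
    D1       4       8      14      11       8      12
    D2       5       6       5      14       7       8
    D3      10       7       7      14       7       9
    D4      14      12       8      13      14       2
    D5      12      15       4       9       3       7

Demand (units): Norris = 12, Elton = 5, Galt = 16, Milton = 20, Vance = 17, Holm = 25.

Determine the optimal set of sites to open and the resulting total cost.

Open D4 and D5; minimum total cost 838.

For any fixed open set, each restaurant goes to its cheapest open site; total = fixed + service.
{D4, D5}: Norris→D5 12·12=144, Elton→D4 12·5=60, Galt→D5 4·16=64, Milton→D5 9·20=180, Vance→D5 3·17=51, Holm→D4 2·25=50. Service 549; fixed 289; total 838.
{D5}: Norris→D5 12·12=144, Elton→D5 15·5=75, Galt→D5 4·16=64, Milton→D5 9·20=180, Vance→D5 3·17=51, Holm→D5 7·25=175. Service 689; fixed 182; total 871.
{D1, D4, D5}: service 433 + fixed 514 = 947
{D1, D2, D3, D4, D5}: service 423 + fixed 1197 = 1620
No other subset beats 838.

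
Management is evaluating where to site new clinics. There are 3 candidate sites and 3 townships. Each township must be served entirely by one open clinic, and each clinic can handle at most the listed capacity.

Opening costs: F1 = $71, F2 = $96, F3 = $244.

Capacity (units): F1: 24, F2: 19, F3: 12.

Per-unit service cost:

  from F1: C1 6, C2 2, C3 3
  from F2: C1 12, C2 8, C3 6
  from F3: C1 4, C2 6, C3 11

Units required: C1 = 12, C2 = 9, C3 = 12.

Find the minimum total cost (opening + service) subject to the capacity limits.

Open {F1, F2}: C1→F1 6·12=72, C2→F1 2·9=18, C3→F2 6·12=72.
Loads: F1 carries 21/24, F2 carries 12/19. Service 162; fixed 167; total 329.
Next best feasible plan costs 347.

Minimum total cost: 329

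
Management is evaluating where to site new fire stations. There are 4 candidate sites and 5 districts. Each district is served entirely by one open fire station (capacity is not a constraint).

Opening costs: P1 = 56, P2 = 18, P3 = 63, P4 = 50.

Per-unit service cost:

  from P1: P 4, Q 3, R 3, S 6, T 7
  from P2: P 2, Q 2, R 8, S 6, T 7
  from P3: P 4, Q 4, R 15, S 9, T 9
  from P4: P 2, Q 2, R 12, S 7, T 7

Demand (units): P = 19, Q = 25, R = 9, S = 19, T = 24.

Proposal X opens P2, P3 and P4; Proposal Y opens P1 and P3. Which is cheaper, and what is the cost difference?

Proposal X: {P2, P3, P4}: P→P2 2·19=38, Q→P2 2·25=50, R→P2 8·9=72, S→P2 6·19=114, T→P2 7·24=168. Service 442; fixed 131; total 573.
Proposal Y: {P1, P3}: P→P1 4·19=76, Q→P1 3·25=75, R→P1 3·9=27, S→P1 6·19=114, T→P1 7·24=168. Service 460; fixed 119; total 579.
Difference: |573 − 579| = 6.

Proposal X is cheaper by 6.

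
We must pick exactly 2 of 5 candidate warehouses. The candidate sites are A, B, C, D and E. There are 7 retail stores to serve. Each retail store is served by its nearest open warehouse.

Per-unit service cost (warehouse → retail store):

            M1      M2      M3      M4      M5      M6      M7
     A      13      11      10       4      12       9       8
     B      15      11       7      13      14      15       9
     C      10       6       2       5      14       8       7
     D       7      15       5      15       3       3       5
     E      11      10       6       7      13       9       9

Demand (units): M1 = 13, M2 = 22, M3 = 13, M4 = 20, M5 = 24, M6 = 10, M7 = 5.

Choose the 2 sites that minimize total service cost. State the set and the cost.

With exactly 2 open, each retail store uses its cheapest among the chosen.
{C, D}: M1→D 7·13=91, M2→C 6·22=132, M3→C 2·13=26, M4→C 5·20=100, M5→D 3·24=72, M6→D 3·10=30, M7→D 5·5=25. Service cost 476.
{A, D}: service cost 605
{D, E}: service cost 643
Among all 10 size-2 choices, {C, D} is lowest.

Choose C and D; total service cost 476.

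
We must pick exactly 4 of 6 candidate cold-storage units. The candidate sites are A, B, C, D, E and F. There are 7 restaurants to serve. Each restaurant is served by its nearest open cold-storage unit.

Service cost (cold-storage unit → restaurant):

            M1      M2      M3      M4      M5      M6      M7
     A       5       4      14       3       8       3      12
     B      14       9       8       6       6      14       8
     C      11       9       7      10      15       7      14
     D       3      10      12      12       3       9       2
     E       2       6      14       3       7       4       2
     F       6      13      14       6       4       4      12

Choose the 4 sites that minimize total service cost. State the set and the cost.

Choose A, C, D and E; total service cost 24.

With exactly 4 open, each restaurant uses its cheapest among the chosen.
{A, C, D, E}: M1→E 2, M2→A 4, M3→C 7, M4→A 3, M5→D 3, M6→A 3, M7→D 2. Service cost 24.
{A, B, C, D}: service cost 25
{A, B, D, E}: service cost 25
Among all 15 size-4 choices, {A, C, D, E} is lowest.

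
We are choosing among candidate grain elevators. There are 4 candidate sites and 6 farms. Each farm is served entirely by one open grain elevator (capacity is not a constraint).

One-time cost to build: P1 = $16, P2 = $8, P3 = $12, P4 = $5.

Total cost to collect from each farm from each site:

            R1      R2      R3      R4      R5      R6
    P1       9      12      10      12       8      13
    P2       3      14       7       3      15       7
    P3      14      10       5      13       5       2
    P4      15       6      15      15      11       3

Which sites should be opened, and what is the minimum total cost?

For any fixed open set, each farm goes to its cheapest open site; total = fixed + service.
{P2, P4}: R1→P2 3, R2→P4 6, R3→P2 7, R4→P2 3, R5→P4 11, R6→P4 3. Service 33; fixed 13; total 46.
{P2, P3}: service 28 + fixed 20 = 48
{P2, P3, P4}: service 24 + fixed 25 = 49
{P1, P2, P3, P4}: service 24 + fixed 41 = 65
No other subset beats 46.

Open P2 and P4; minimum total cost 46.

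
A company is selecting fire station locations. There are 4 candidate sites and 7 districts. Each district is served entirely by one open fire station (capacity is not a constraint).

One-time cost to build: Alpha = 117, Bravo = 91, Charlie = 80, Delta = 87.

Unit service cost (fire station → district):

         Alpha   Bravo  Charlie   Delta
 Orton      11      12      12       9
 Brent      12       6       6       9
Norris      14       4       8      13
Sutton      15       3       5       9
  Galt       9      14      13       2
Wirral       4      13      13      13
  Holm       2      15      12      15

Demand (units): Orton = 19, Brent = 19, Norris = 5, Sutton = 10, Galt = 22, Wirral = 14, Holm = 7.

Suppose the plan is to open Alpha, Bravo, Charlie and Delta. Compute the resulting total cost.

Each district is assigned to its cheapest site among the open ones.
{Alpha, Bravo, Charlie, Delta}: Orton→Delta 9·19=171, Brent→Bravo 6·19=114, Norris→Bravo 4·5=20, Sutton→Bravo 3·10=30, Galt→Delta 2·22=44, Wirral→Alpha 4·14=56, Holm→Alpha 2·7=14. Service 449; fixed 375; total 824.

Total cost: 824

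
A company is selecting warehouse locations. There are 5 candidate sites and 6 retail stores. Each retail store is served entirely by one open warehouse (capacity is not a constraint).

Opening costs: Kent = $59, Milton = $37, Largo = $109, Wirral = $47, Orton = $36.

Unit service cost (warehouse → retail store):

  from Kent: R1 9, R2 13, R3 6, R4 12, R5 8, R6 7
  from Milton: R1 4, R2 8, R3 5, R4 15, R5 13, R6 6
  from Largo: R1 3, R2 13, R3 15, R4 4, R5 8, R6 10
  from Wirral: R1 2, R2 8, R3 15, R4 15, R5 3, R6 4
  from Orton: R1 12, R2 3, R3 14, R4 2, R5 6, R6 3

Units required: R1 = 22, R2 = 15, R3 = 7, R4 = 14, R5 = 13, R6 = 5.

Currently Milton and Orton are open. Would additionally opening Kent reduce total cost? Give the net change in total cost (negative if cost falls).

No — net change +59 (cost rises by 59).

Current service cost with {Milton, Orton}: 289.
Adding Kent: each retail store re-picks its cheapest; new service cost 289, saving 0.
Extra fixed cost: 59. Net change = 59 − 0 = 59.
(Totals: 362 → 421.)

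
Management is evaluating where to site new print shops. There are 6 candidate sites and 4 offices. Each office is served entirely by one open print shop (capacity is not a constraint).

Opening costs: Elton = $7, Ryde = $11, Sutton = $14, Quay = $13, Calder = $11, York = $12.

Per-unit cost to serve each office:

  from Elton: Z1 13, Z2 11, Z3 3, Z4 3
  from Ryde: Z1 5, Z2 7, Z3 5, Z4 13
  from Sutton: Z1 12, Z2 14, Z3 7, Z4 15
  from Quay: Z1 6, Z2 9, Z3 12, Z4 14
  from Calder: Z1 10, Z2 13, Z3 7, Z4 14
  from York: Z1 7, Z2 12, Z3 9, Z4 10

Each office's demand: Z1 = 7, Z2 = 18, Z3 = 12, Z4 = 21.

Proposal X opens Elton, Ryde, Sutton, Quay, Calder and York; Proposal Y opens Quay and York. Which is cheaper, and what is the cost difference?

Proposal X is cheaper by 219.

Proposal X: {Elton, Ryde, Sutton, Quay, Calder, York}: Z1→Ryde 5·7=35, Z2→Ryde 7·18=126, Z3→Elton 3·12=36, Z4→Elton 3·21=63. Service 260; fixed 68; total 328.
Proposal Y: {Quay, York}: Z1→Quay 6·7=42, Z2→Quay 9·18=162, Z3→York 9·12=108, Z4→York 10·21=210. Service 522; fixed 25; total 547.
Difference: |328 − 547| = 219.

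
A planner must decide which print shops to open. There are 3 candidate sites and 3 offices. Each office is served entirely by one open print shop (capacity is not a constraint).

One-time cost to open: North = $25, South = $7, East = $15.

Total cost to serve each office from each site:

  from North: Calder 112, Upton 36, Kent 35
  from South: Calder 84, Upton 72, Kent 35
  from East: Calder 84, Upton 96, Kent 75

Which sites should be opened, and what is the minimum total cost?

Open North and South; minimum total cost 187.

For any fixed open set, each office goes to its cheapest open site; total = fixed + service.
{North, South}: Calder→South 84, Upton→North 36, Kent→North 35. Service 155; fixed 32; total 187.
{North, East}: Calder→East 84, Upton→North 36, Kent→North 35. Service 155; fixed 40; total 195.
{South}: Calder→South 84, Upton→South 72, Kent→South 35. Service 191; fixed 7; total 198.
{North, South, East}: service 155 + fixed 47 = 202
No other subset beats 187.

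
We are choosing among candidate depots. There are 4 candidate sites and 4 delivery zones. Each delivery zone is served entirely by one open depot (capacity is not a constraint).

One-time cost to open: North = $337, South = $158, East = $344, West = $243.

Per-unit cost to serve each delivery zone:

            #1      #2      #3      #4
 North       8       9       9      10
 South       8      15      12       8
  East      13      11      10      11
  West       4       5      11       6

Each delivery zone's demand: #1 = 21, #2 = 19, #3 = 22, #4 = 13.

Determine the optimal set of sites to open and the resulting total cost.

Open West only; minimum total cost 742.

For any fixed open set, each delivery zone goes to its cheapest open site; total = fixed + service.
{West}: #1→West 4·21=84, #2→West 5·19=95, #3→West 11·22=242, #4→West 6·13=78. Service 499; fixed 243; total 742.
{South, West}: service 499 + fixed 401 = 900
{South}: service 821 + fixed 158 = 979
{North, South, East, West}: service 455 + fixed 1082 = 1537
No other subset beats 742.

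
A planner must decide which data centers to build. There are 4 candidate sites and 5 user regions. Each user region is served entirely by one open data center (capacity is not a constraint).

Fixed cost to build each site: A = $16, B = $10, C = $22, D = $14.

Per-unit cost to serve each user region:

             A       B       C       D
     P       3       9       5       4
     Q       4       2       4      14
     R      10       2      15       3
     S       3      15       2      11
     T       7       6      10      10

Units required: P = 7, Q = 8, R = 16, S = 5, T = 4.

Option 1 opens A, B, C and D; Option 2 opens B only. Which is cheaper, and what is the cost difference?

Option 1: {A, B, C, D}: P→A 3·7=21, Q→B 2·8=16, R→B 2·16=32, S→C 2·5=10, T→B 6·4=24. Service 103; fixed 62; total 165.
Option 2: {B}: P→B 9·7=63, Q→B 2·8=16, R→B 2·16=32, S→B 15·5=75, T→B 6·4=24. Service 210; fixed 10; total 220.
Difference: |165 − 220| = 55.

Option 1 is cheaper by 55.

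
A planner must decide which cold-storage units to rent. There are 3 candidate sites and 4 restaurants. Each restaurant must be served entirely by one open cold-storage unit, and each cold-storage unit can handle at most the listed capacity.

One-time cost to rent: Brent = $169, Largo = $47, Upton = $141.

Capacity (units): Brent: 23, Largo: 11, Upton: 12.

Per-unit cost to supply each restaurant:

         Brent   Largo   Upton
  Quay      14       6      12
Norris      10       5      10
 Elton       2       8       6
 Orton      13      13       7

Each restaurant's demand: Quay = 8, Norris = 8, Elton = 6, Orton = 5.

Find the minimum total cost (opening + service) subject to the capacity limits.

Open {Brent, Largo}: Quay→Largo 6·8=48, Norris→Brent 10·8=80, Elton→Brent 2·6=12, Orton→Brent 13·5=65.
Loads: Brent carries 19/23, Largo carries 8/11. Service 205; fixed 216; total 421.
Next best feasible plan costs 445.

Minimum total cost: 421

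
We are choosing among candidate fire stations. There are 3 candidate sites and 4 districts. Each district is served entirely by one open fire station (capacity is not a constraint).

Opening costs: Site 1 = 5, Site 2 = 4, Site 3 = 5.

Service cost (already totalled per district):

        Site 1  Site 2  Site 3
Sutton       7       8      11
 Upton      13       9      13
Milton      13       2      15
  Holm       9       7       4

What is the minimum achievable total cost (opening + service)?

Minimum total cost: 30

For any fixed open set, each district goes to its cheapest open site; total = fixed + service.
{Site 2}: Sutton→Site 2 8, Upton→Site 2 9, Milton→Site 2 2, Holm→Site 2 7. Service 26; fixed 4; total 30.
{Site 2, Site 3}: service 23 + fixed 9 = 32
{Site 1, Site 2}: service 25 + fixed 9 = 34
{Site 1, Site 2, Site 3}: service 22 + fixed 14 = 36
No other subset beats 30.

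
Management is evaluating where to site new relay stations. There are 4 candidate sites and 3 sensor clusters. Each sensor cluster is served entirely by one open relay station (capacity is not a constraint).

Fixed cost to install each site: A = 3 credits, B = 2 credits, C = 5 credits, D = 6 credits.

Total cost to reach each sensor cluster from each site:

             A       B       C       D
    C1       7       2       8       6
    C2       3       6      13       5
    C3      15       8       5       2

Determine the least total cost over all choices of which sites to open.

For any fixed open set, each sensor cluster goes to its cheapest open site; total = fixed + service.
{B, D}: C1→B 2, C2→D 5, C3→D 2. Service 9; fixed 8; total 17.
{A, B}: C1→B 2, C2→A 3, C3→B 8. Service 13; fixed 5; total 18.
{A, B, D}: C1→B 2, C2→A 3, C3→D 2. Service 7; fixed 11; total 18.
{A, B, C, D}: C1→B 2, C2→A 3, C3→D 2. Service 7; fixed 16; total 23.
(All 15 nonempty subsets were checked; B and D is lowest.)

Minimum total cost: 17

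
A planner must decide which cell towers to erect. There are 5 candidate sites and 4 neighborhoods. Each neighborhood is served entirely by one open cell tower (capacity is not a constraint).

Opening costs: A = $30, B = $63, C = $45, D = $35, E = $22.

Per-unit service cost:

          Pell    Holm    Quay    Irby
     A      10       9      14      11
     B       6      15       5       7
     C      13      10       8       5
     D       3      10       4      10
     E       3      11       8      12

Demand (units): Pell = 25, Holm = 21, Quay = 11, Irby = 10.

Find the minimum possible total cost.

For any fixed open set, each neighborhood goes to its cheapest open site; total = fixed + service.
{C, D}: Pell→D 3·25=75, Holm→C 10·21=210, Quay→D 4·11=44, Irby→C 5·10=50. Service 379; fixed 80; total 459.
{D}: service 429 + fixed 35 = 464
{A, C, D}: Pell→D 3·25=75, Holm→A 9·21=189, Quay→D 4·11=44, Irby→C 5·10=50. Service 358; fixed 110; total 468.
{A, B, C, D, E}: Pell→D 3·25=75, Holm→A 9·21=189, Quay→D 4·11=44, Irby→C 5·10=50. Service 358; fixed 195; total 553.
No other subset beats 459.

Minimum total cost: 459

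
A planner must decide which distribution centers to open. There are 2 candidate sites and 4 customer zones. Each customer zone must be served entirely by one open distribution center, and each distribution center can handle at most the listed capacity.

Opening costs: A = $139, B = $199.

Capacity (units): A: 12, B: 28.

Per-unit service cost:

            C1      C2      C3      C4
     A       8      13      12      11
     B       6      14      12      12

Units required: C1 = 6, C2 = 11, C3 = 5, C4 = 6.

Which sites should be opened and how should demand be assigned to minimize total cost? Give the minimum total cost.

Open {B}: C1→B 6·6=36, C2→B 14·11=154, C3→B 12·5=60, C4→B 12·6=72.
Loads: B carries 28/28. Service 322; fixed 199; total 521.
Next best feasible plan costs 649.

Minimum total cost: 521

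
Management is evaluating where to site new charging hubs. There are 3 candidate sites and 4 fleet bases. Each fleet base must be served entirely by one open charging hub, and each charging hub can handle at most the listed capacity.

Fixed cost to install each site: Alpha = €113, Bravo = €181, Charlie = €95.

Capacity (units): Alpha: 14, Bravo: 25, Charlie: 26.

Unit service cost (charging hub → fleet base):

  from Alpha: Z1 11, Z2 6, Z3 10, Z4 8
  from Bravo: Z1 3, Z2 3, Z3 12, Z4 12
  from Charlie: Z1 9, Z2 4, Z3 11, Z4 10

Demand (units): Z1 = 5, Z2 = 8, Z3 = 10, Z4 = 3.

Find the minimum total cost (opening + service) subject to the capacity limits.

Open {Charlie}: Z1→Charlie 9·5=45, Z2→Charlie 4·8=32, Z3→Charlie 11·10=110, Z4→Charlie 10·3=30.
Loads: Charlie carries 26/26. Service 217; fixed 95; total 312.
Next best feasible plan costs 409.

Minimum total cost: 312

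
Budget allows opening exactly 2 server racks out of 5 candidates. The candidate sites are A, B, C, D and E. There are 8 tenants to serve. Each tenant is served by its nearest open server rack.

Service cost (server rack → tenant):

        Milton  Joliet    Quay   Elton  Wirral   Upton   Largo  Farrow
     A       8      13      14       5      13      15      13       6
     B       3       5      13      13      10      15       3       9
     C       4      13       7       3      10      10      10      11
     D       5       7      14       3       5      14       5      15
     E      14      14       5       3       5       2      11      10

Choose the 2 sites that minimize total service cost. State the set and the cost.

Choose B and E; total service cost 35.

With exactly 2 open, each tenant uses its cheapest among the chosen.
{B, E}: Milton→B 3, Joliet→B 5, Quay→E 5, Elton→E 3, Wirral→E 5, Upton→E 2, Largo→B 3, Farrow→B 9. Service cost 35.
{D, E}: service cost 42
{B, C}: service cost 50
Among all 10 size-2 choices, {B, E} is lowest.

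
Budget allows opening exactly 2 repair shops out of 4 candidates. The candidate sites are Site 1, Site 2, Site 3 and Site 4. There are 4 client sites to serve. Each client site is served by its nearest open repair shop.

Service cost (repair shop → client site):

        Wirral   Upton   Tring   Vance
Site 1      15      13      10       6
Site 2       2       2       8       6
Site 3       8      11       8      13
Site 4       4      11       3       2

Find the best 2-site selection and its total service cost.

With exactly 2 open, each client site uses its cheapest among the chosen.
{Site 2, Site 4}: Wirral→Site 2 2, Upton→Site 2 2, Tring→Site 4 3, Vance→Site 4 2. Service cost 9.
{Site 1, Site 2}: service cost 18
{Site 2, Site 3}: service cost 18
Among all 6 size-2 choices, {Site 2, Site 4} is lowest.

Choose Site 2 and Site 4; total service cost 9.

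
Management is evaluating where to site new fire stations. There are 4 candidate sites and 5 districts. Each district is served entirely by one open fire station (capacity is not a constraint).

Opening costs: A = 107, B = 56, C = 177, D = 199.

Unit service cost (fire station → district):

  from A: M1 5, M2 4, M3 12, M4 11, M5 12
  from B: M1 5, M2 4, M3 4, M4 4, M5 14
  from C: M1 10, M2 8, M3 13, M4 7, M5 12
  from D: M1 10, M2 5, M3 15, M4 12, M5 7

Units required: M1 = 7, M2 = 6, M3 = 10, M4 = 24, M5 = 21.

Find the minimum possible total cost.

For any fixed open set, each district goes to its cheapest open site; total = fixed + service.
{B}: M1→B 5·7=35, M2→B 4·6=24, M3→B 4·10=40, M4→B 4·24=96, M5→B 14·21=294. Service 489; fixed 56; total 545.
{B, D}: service 342 + fixed 255 = 597
{A, B}: service 447 + fixed 163 = 610
{A, B, C, D}: M1→A 5·7=35, M2→A 4·6=24, M3→B 4·10=40, M4→B 4·24=96, M5→D 7·21=147. Service 342; fixed 539; total 881.
No other subset beats 545.

Minimum total cost: 545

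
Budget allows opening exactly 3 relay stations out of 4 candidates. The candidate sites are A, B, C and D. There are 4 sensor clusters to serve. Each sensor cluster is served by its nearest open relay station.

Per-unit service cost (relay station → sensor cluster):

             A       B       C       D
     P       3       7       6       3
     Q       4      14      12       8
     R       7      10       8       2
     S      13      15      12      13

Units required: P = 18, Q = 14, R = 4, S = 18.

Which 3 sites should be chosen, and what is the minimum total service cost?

With exactly 3 open, each sensor cluster uses its cheapest among the chosen.
{A, C, D}: P→A 3·18=54, Q→A 4·14=56, R→D 2·4=8, S→C 12·18=216. Service cost 334.
{A, B, D}: service cost 352
{A, B, C}: service cost 354
Among all 4 size-3 choices, {A, C, D} is lowest.

Choose A, C and D; total service cost 334.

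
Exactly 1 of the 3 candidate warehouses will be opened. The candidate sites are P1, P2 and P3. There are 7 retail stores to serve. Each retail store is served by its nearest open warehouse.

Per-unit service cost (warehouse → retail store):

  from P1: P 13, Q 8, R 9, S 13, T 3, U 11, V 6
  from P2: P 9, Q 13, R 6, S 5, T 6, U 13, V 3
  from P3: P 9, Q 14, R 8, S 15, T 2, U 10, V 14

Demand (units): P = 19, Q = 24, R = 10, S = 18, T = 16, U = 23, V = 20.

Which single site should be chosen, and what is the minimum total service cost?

Choose P2 only; total service cost 1088.

With exactly 1 open, each retail store uses its cheapest among the chosen.
{P2}: P→P2 9·19=171, Q→P2 13·24=312, R→P2 6·10=60, S→P2 5·18=90, T→P2 6·16=96, U→P2 13·23=299, V→P2 3·20=60. Service cost 1088.
{P1}: service cost 1184
{P3}: service cost 1399
Among all 3 size-1 choices, {P2} is lowest.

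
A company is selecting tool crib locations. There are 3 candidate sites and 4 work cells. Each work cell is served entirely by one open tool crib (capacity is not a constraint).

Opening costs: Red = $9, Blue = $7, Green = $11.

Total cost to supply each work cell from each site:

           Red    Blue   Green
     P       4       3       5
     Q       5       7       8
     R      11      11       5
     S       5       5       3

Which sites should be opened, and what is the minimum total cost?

For any fixed open set, each work cell goes to its cheapest open site; total = fixed + service.
{Green}: P→Green 5, Q→Green 8, R→Green 5, S→Green 3. Service 21; fixed 11; total 32.
{Blue}: service 26 + fixed 7 = 33
{Red}: P→Red 4, Q→Red 5, R→Red 11, S→Red 5. Service 25; fixed 9; total 34.
{Red, Blue, Green}: service 16 + fixed 27 = 43
No other subset beats 32.

Open Green only; minimum total cost 32.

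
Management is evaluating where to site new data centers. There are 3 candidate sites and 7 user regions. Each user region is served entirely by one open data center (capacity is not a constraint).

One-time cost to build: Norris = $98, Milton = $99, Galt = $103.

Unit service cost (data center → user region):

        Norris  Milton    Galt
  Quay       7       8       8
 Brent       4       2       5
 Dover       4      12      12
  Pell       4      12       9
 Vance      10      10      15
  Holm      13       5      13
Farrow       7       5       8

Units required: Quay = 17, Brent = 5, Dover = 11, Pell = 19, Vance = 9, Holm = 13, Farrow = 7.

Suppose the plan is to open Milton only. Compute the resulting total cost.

Each user region is assigned to its cheapest site among the open ones.
{Milton}: Quay→Milton 8·17=136, Brent→Milton 2·5=10, Dover→Milton 12·11=132, Pell→Milton 12·19=228, Vance→Milton 10·9=90, Holm→Milton 5·13=65, Farrow→Milton 5·7=35. Service 696; fixed 99; total 795.

Total cost: 795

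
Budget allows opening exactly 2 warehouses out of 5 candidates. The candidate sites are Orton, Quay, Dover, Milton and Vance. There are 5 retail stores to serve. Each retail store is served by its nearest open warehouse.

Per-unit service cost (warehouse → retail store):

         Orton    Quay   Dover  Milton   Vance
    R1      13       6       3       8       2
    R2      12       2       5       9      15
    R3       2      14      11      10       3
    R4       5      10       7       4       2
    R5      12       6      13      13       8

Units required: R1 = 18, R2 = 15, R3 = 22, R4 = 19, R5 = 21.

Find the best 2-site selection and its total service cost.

Choose Quay and Vance; total service cost 296.

With exactly 2 open, each retail store uses its cheapest among the chosen.
{Quay, Vance}: R1→Vance 2·18=36, R2→Quay 2·15=30, R3→Vance 3·22=66, R4→Vance 2·19=38, R5→Quay 6·21=126. Service cost 296.
{Dover, Vance}: service cost 383
{Orton, Quay}: service cost 403
Among all 10 size-2 choices, {Quay, Vance} is lowest.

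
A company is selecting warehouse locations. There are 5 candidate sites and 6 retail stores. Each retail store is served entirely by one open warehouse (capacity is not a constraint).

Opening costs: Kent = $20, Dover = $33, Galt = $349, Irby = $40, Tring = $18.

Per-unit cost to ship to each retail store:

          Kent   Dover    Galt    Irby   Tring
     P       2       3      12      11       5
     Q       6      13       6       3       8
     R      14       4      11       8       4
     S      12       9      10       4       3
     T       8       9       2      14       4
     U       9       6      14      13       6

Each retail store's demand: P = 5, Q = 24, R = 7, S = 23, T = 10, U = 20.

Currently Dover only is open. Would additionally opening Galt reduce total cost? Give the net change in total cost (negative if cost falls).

No — net change +111 (cost rises by 111).

Current service cost with {Dover}: 772.
Adding Galt: each retail store re-picks its cheapest; new service cost 534, saving 238.
Extra fixed cost: 349. Net change = 349 − 238 = 111.
(Totals: 805 → 916.)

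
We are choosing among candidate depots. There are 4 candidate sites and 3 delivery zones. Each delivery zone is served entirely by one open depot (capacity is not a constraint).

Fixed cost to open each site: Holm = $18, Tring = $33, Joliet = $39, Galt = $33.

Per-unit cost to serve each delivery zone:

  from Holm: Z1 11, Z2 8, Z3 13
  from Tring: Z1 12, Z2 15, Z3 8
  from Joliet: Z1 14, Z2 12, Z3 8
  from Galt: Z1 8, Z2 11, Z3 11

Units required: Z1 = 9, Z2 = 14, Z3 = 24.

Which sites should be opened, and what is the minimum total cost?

For any fixed open set, each delivery zone goes to its cheapest open site; total = fixed + service.
{Holm, Tring}: Z1→Holm 11·9=99, Z2→Holm 8·14=112, Z3→Tring 8·24=192. Service 403; fixed 51; total 454.
{Holm, Tring, Galt}: service 376 + fixed 84 = 460
{Holm, Joliet}: service 403 + fixed 57 = 460
{Holm, Tring, Joliet, Galt}: service 376 + fixed 123 = 499
(All 15 nonempty subsets were checked; Holm and Tring is lowest.)

Open Holm and Tring; minimum total cost 454.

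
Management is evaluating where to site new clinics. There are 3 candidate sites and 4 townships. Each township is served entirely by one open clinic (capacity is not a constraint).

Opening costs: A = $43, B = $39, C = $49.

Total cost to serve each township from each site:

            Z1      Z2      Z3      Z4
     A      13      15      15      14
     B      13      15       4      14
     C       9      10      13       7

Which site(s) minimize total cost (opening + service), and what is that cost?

For any fixed open set, each township goes to its cheapest open site; total = fixed + service.
{B}: Z1→B 13, Z2→B 15, Z3→B 4, Z4→B 14. Service 46; fixed 39; total 85.
{C}: service 39 + fixed 49 = 88
{A}: service 57 + fixed 43 = 100
{A, B, C}: service 30 + fixed 131 = 161
No other subset beats 85.

Open B only; minimum total cost 85.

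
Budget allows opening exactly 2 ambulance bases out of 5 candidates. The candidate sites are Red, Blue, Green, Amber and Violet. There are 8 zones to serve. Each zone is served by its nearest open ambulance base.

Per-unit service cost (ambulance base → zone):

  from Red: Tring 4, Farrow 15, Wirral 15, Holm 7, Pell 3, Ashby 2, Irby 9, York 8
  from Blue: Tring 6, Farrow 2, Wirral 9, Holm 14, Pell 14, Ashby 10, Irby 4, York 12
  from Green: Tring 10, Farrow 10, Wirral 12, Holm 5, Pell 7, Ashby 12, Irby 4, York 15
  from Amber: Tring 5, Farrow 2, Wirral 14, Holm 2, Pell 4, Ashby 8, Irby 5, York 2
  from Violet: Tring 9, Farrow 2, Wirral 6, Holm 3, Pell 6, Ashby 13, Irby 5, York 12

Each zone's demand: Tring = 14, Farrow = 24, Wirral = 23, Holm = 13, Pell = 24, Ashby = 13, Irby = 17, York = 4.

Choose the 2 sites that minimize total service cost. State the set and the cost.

Choose Red and Violet; total service cost 496.

With exactly 2 open, each zone uses its cheapest among the chosen.
{Red, Violet}: Tring→Red 4·14=56, Farrow→Violet 2·24=48, Wirral→Violet 6·23=138, Holm→Violet 3·13=39, Pell→Red 3·24=72, Ashby→Red 2·13=26, Irby→Violet 5·17=85, York→Red 8·4=32. Service cost 496.
{Amber, Violet}: service cost 575
{Red, Blue}: service cost 600
Among all 10 size-2 choices, {Red, Violet} is lowest.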